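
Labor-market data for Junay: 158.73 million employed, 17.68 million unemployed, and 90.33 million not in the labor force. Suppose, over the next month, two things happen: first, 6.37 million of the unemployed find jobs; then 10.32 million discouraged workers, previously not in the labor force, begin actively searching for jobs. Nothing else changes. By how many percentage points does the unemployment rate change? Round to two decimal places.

The unemployment rate changes by +1.56 percentage points.

Initially, labor force = 158.73 + 17.68 = 176.41 million, so u = 17.68/176.41 = 10.02%.
After the first change, unemployed falls and employed rises by 6.37; labor force unchanged → E = 165.10, U = 11.31, labor force = 176.41 million.
After the second change, unemployed and labor force both rise by 10.32 → E = 165.10, U = 21.63, labor force = 186.73 million.
New unemployment rate = 21.63 / 186.73 = 11.58%.
Change = 11.58% − 10.02% = +1.56 percentage points.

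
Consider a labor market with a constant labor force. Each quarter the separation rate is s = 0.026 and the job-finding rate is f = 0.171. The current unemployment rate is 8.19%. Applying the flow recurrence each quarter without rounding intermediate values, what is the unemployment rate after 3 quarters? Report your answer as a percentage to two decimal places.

With a fixed labor force, u_{t+1} = u_t + s·(1−u_t) − f·u_t = u_t·(1−s−f) + s.
Here 1−s−f = 0.803 and s = 0.026.
u_1 = 0.081900 × 0.803 + 0.026 = 0.091766.
u_2 = 0.091766 × 0.803 + 0.026 = 0.099688.
u_3 = 0.099688 × 0.803 + 0.026 = 0.106049.

Unemployment rate after three quarters ≈ 10.60%.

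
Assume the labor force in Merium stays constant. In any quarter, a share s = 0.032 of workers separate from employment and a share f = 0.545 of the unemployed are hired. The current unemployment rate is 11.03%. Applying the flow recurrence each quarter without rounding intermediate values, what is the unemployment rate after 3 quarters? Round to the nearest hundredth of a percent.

With a fixed labor force, u_{t+1} = u_t + s·(1−u_t) − f·u_t = u_t·(1−s−f) + s.
Here 1−s−f = 0.423 and s = 0.032.
u_1 = 0.110300 × 0.423 + 0.032 = 0.078657.
u_2 = 0.078657 × 0.423 + 0.032 = 0.065272.
u_3 = 0.065272 × 0.423 + 0.032 = 0.059610.

Unemployment rate after three quarters ≈ 5.96%.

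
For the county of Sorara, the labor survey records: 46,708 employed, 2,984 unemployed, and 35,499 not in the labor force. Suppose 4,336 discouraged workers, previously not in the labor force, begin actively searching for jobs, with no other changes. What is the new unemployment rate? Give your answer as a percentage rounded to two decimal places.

Initially, labor force = 46,708 + 2,984 = 49,692, so u = 2,984/49,692 = 6.00%.
After the change, unemployed and labor force both rise by 4,336 → E = 46,708, U = 7,320, labor force = 54,028.
New unemployment rate = 7,320 / 54,028 = 13.55%.

New unemployment rate ≈ 13.55%.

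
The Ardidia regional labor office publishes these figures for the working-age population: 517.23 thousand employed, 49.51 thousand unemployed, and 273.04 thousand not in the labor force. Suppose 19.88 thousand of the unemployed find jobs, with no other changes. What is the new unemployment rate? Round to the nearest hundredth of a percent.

Initially, labor force = 517.23 + 49.51 = 566.74 thousand, so u = 49.51/566.74 = 8.74%.
After the change, unemployed falls and employed rises by 19.88; labor force unchanged → E = 537.11, U = 29.63, labor force = 566.74 thousand.
New unemployment rate = 29.63 / 566.74 = 5.23%.

New unemployment rate ≈ 5.23%.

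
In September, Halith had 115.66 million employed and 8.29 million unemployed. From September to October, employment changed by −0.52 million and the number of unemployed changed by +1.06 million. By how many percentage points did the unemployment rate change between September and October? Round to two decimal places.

September: labor force = 115.66 + 8.29 = 123.95; u = 8.29/123.95 = 6.69%.
October: labor force = 115.14 + 9.35 = 124.49; u = 9.35/124.49 = 7.51%.
Change = 7.51% − 6.69% = +0.82 pp.

The unemployment rate changed by +0.82 percentage points.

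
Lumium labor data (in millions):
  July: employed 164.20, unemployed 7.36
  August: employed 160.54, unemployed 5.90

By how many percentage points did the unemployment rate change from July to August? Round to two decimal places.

July: labor force = 164.20 + 7.36 = 171.56; u = 7.36/171.56 = 4.29%.
August: labor force = 160.54 + 5.90 = 166.44; u = 5.90/166.44 = 3.54%.
Change = 3.54% − 4.29% = −0.75 pp.

The unemployment rate changed by −0.75 percentage points.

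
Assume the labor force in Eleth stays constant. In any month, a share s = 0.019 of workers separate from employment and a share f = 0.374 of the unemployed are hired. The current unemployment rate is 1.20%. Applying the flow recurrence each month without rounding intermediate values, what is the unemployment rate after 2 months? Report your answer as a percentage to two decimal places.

Unemployment rate after two months ≈ 3.50%.

With a fixed labor force, u_{t+1} = u_t + s·(1−u_t) − f·u_t = u_t·(1−s−f) + s.
Here 1−s−f = 0.607 and s = 0.019.
u_1 = 0.012000 × 0.607 + 0.019 = 0.026284.
u_2 = 0.026284 × 0.607 + 0.019 = 0.034954.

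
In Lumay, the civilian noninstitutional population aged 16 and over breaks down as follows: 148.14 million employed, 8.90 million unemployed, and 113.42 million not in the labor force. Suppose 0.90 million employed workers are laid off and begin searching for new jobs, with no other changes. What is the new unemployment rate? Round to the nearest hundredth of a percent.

New unemployment rate ≈ 6.24%.

Initially, labor force = 148.14 + 8.90 = 157.04 million, so u = 8.90/157.04 = 5.67%.
After the change, employed falls and unemployed rises by 0.90; labor force unchanged → E = 147.24, U = 9.80, labor force = 157.04 million.
New unemployment rate = 9.80 / 157.04 = 6.24%.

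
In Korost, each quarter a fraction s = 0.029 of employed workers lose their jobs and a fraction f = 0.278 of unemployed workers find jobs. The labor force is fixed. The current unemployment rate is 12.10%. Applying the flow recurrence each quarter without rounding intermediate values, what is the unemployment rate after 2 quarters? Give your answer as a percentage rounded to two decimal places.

With a fixed labor force, u_{t+1} = u_t + s·(1−u_t) − f·u_t = u_t·(1−s−f) + s.
Here 1−s−f = 0.693 and s = 0.029.
u_1 = 0.121000 × 0.693 + 0.029 = 0.112853.
u_2 = 0.112853 × 0.693 + 0.029 = 0.107207.

Unemployment rate after two quarters ≈ 10.72%.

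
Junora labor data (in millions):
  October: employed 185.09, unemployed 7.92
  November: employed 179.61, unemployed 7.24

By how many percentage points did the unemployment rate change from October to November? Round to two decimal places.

October: labor force = 185.09 + 7.92 = 193.01; u = 7.92/193.01 = 4.10%.
November: labor force = 179.61 + 7.24 = 186.85; u = 7.24/186.85 = 3.87%.
Change = 3.87% − 4.10% = −0.23 pp.

The unemployment rate changed by −0.23 percentage points.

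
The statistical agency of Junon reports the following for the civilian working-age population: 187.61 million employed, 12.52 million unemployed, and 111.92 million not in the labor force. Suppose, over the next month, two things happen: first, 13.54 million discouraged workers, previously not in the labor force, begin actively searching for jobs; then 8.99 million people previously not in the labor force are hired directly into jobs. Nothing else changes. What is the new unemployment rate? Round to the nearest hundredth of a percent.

Initially, labor force = 187.61 + 12.52 = 200.13 million, so u = 12.52/200.13 = 6.26%.
After the first change, unemployed and labor force both rise by 13.54 → E = 187.61, U = 26.06, labor force = 213.67 million.
After the second change, employed and labor force both rise by 8.99; unemployed unchanged → E = 196.60, U = 26.06, labor force = 222.66 million.
New unemployment rate = 26.06 / 222.66 = 11.70%.

New unemployment rate ≈ 11.70%.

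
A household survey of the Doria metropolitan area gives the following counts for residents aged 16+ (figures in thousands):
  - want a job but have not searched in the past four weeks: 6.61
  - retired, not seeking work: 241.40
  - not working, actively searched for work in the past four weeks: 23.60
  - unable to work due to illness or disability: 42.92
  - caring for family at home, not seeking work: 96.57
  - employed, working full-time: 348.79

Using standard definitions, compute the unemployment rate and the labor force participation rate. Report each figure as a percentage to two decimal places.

Employed = 348.79 thousand.
Unemployed = 23.60 thousand.
Labor force = 348.79 + 23.60 = 372.39 thousand.
Not in labor force = 6.61 + 241.40 + 42.92 + 96.57 = 387.50 thousand (those not working and not actively searching are outside the labor force — including those who want a job but have given up searching).
Civilian working-age population = 372.39 + 387.50 = 759.89 thousand.
Unemployment rate = 23.60 / 372.39 = 6.34%.
Labor force participation rate = 372.39 / 759.89 = 49.01%.

Unemployment rate ≈ 6.34%; labor force participation rate ≈ 49.01%.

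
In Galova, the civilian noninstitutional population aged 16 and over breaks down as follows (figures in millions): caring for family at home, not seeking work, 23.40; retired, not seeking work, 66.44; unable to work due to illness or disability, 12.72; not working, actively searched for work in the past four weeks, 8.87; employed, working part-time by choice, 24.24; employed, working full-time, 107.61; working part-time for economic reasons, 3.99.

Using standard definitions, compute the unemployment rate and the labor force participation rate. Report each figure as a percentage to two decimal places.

Employed = 24.24 + 107.61 + 3.99 = 135.84 million (anyone who worked, including part-time for economic reasons, counts as employed).
Unemployed = 8.87 million.
Labor force = 135.84 + 8.87 = 144.71 million.
Not in labor force = 23.40 + 66.44 + 12.72 = 102.56 million (those not working and not actively searching are outside the labor force).
Civilian working-age population = 144.71 + 102.56 = 247.27 million.
Unemployment rate = 8.87 / 144.71 = 6.13%.
Labor force participation rate = 144.71 / 247.27 = 58.52%.

Unemployment rate ≈ 6.13%; labor force participation rate ≈ 58.52%.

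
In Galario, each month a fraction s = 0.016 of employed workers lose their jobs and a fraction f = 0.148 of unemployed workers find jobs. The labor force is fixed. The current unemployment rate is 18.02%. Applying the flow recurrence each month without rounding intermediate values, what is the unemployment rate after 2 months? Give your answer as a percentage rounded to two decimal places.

Unemployment rate after two months ≈ 15.53%.

With a fixed labor force, u_{t+1} = u_t + s·(1−u_t) − f·u_t = u_t·(1−s−f) + s.
Here 1−s−f = 0.836 and s = 0.016.
u_1 = 0.180200 × 0.836 + 0.016 = 0.166647.
u_2 = 0.166647 × 0.836 + 0.016 = 0.155317.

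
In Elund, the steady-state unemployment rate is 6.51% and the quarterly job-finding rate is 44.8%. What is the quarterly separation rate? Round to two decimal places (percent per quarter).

From u* = s/(s+f): s = u·f/(1−u).
s = 0.0651 × 44.8 / (1 − 0.0651) = 2.9165 / 0.9349 ≈ 3.12% per quarter.

Separation rate ≈ 3.12% per quarter.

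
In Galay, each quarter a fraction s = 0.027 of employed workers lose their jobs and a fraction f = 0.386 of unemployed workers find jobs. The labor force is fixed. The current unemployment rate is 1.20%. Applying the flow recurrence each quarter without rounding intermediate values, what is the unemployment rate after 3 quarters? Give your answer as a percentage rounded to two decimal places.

Unemployment rate after three quarters ≈ 5.46%.

With a fixed labor force, u_{t+1} = u_t + s·(1−u_t) − f·u_t = u_t·(1−s−f) + s.
Here 1−s−f = 0.587 and s = 0.027.
u_1 = 0.012000 × 0.587 + 0.027 = 0.034044.
u_2 = 0.034044 × 0.587 + 0.027 = 0.046984.
u_3 = 0.046984 × 0.587 + 0.027 = 0.054580.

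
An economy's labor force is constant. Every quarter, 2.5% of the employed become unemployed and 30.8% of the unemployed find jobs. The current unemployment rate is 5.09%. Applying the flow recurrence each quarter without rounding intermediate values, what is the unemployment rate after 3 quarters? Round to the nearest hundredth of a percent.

With a fixed labor force, u_{t+1} = u_t + s·(1−u_t) − f·u_t = u_t·(1−s−f) + s.
Here 1−s−f = 0.667 and s = 0.025.
u_1 = 0.050900 × 0.667 + 0.025 = 0.058950.
u_2 = 0.058950 × 0.667 + 0.025 = 0.064320.
u_3 = 0.064320 × 0.667 + 0.025 = 0.067901.

Unemployment rate after three quarters ≈ 6.79%.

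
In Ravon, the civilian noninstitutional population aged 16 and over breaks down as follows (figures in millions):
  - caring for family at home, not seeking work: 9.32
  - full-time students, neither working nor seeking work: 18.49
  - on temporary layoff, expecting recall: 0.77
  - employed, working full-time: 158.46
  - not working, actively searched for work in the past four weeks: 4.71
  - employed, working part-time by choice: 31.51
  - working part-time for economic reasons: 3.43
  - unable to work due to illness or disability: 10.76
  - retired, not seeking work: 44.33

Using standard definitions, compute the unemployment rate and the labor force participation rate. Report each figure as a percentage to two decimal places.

Unemployment rate ≈ 2.76%; labor force participation rate ≈ 70.58%.

Employed = 158.46 + 31.51 + 3.43 = 193.40 million (anyone who worked, including part-time for economic reasons, counts as employed).
Unemployed = 0.77 + 4.71 = 5.48 million (jobless and actively searching, or on temporary layoff).
Labor force = 193.40 + 5.48 = 198.88 million.
Not in labor force = 9.32 + 18.49 + 10.76 + 44.33 = 82.90 million (those not working and not actively searching are outside the labor force).
Civilian working-age population = 198.88 + 82.90 = 281.78 million.
Unemployment rate = 5.48 / 198.88 = 2.76%.
Labor force participation rate = 198.88 / 281.78 = 70.58%.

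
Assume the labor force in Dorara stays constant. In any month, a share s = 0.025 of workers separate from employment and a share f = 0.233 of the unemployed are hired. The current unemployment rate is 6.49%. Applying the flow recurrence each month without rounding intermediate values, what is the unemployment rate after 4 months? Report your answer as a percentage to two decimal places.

With a fixed labor force, u_{t+1} = u_t + s·(1−u_t) − f·u_t = u_t·(1−s−f) + s.
Here 1−s−f = 0.742 and s = 0.025.
u_1 = 0.064900 × 0.742 + 0.025 = 0.073156.
u_2 = 0.073156 × 0.742 + 0.025 = 0.079282.
u_3 = 0.079282 × 0.742 + 0.025 = 0.083827.
u_4 = 0.083827 × 0.742 + 0.025 = 0.087200.

Unemployment rate after four months ≈ 8.72%.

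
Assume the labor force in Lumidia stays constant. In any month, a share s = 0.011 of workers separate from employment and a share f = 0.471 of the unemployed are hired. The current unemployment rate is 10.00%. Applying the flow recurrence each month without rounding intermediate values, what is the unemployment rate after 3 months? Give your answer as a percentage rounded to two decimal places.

Unemployment rate after three months ≈ 3.35%.

With a fixed labor force, u_{t+1} = u_t + s·(1−u_t) − f·u_t = u_t·(1−s−f) + s.
Here 1−s−f = 0.518 and s = 0.011.
u_1 = 0.100000 × 0.518 + 0.011 = 0.062800.
u_2 = 0.062800 × 0.518 + 0.011 = 0.043530.
u_3 = 0.043530 × 0.518 + 0.011 = 0.033549.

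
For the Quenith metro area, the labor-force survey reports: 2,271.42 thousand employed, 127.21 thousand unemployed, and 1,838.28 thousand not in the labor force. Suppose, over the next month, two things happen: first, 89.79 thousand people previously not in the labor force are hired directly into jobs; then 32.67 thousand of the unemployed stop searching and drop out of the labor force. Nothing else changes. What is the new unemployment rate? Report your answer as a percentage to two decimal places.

New unemployment rate ≈ 3.85%.

Initially, labor force = 2,271.42 + 127.21 = 2,398.63 thousand, so u = 127.21/2,398.63 = 5.30%.
After the first change, employed and labor force both rise by 89.79; unemployed unchanged → E = 2,361.21, U = 127.21, labor force = 2,488.42 thousand.
After the second change, unemployed and labor force both fall by 32.67 → E = 2,361.21, U = 94.54, labor force = 2,455.75 thousand.
New unemployment rate = 94.54 / 2,455.75 = 3.85%.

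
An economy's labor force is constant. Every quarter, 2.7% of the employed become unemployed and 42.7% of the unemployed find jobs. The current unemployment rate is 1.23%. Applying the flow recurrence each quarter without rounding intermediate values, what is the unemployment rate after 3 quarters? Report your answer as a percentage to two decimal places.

Unemployment rate after three quarters ≈ 5.18%.

With a fixed labor force, u_{t+1} = u_t + s·(1−u_t) − f·u_t = u_t·(1−s−f) + s.
Here 1−s−f = 0.546 and s = 0.027.
u_1 = 0.012300 × 0.546 + 0.027 = 0.033716.
u_2 = 0.033716 × 0.546 + 0.027 = 0.045409.
u_3 = 0.045409 × 0.546 + 0.027 = 0.051793.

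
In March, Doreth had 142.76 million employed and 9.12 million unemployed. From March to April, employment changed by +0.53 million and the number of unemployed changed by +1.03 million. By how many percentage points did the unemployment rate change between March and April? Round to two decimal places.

March: labor force = 142.76 + 9.12 = 151.88; u = 9.12/151.88 = 6.00%.
April: labor force = 143.29 + 10.15 = 153.44; u = 10.15/153.44 = 6.61%.
Change = 6.61% − 6.00% = +0.61 pp.

The unemployment rate changed by +0.61 percentage points.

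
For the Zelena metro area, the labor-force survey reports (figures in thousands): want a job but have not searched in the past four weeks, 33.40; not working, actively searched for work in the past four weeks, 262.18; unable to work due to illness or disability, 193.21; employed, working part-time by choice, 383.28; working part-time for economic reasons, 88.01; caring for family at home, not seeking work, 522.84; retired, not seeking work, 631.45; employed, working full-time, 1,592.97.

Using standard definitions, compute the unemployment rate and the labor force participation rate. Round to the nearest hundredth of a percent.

Employed = 383.28 + 88.01 + 1,592.97 = 2,064.26 thousand (anyone who worked, including part-time for economic reasons, counts as employed).
Unemployed = 262.18 thousand.
Labor force = 2,064.26 + 262.18 = 2,326.44 thousand.
Not in labor force = 33.40 + 193.21 + 522.84 + 631.45 = 1,380.90 thousand (those not working and not actively searching are outside the labor force — including those who want a job but have given up searching).
Civilian working-age population = 2,326.44 + 1,380.90 = 3,707.34 thousand.
Unemployment rate = 262.18 / 2,326.44 = 11.27%.
Labor force participation rate = 2,326.44 / 3,707.34 = 62.75%.

Unemployment rate ≈ 11.27%; labor force participation rate ≈ 62.75%.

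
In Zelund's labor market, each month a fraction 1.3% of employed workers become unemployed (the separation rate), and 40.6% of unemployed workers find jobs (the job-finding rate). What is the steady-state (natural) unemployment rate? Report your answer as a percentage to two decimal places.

Steady-state unemployment rate ≈ 3.10%.

At steady state the flows balance: s·E = f·U, so U/(E+U) = s/(s+f).
u* = 1.3 / (1.3 + 40.6) = 1.3 / 41.90 = 3.10%.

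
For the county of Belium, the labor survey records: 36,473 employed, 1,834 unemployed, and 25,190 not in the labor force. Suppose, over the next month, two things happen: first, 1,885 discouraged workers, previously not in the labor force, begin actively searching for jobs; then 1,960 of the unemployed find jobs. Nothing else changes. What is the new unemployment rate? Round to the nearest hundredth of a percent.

Initially, labor force = 36,473 + 1,834 = 38,307, so u = 1,834/38,307 = 4.79%.
After the first change, unemployed and labor force both rise by 1,885 → E = 36,473, U = 3,719, labor force = 40,192.
After the second change, unemployed falls and employed rises by 1,960; labor force unchanged → E = 38,433, U = 1,759, labor force = 40,192.
New unemployment rate = 1,759 / 40,192 = 4.38%.

New unemployment rate ≈ 4.38%.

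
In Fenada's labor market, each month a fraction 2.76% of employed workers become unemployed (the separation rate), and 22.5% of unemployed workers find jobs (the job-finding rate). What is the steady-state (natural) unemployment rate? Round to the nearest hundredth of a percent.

Steady-state unemployment rate ≈ 10.93%.

At steady state the flows balance: s·E = f·U, so U/(E+U) = s/(s+f).
u* = 2.76 / (2.76 + 22.5) = 2.76 / 25.26 = 10.93%.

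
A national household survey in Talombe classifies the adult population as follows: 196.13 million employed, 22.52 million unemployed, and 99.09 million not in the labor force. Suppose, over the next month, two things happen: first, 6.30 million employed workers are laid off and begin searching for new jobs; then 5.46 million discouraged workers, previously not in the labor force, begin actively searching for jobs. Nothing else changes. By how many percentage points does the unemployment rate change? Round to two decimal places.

The unemployment rate changes by +5.00 percentage points.

Initially, labor force = 196.13 + 22.52 = 218.65 million, so u = 22.52/218.65 = 10.30%.
After the first change, employed falls and unemployed rises by 6.30; labor force unchanged → E = 189.83, U = 28.82, labor force = 218.65 million.
After the second change, unemployed and labor force both rise by 5.46 → E = 189.83, U = 34.28, labor force = 224.11 million.
New unemployment rate = 34.28 / 224.11 = 15.30%.
Change = 15.30% − 10.30% = +5.00 percentage points.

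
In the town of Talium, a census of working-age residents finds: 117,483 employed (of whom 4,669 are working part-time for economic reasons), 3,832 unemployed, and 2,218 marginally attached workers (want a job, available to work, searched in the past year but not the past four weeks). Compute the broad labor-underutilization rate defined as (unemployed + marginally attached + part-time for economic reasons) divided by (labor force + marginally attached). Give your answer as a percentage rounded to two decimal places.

Broad underutilization rate ≈ 8.68%.

Labor force = 117,483 + 3,832 = 121,315.
Numerator = 3,832 + 2,218 + 4,669 = 10,719.
Denominator = 121,315 + 2,218 = 123,533.
Broad rate = 10,719 / 123,533 = 8.68%.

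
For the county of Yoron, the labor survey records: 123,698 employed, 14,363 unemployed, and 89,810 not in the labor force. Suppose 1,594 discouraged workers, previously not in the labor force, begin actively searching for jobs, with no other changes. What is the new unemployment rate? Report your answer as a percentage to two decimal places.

New unemployment rate ≈ 11.43%.

Initially, labor force = 123,698 + 14,363 = 138,061, so u = 14,363/138,061 = 10.40%.
After the change, unemployed and labor force both rise by 1,594 → E = 123,698, U = 15,957, labor force = 139,655.
New unemployment rate = 15,957 / 139,655 = 11.43%.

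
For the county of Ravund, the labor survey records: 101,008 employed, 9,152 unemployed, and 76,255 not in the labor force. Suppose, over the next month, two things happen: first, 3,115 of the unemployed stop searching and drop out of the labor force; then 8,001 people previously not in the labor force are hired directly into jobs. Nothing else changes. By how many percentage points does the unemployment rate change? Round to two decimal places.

Initially, labor force = 101,008 + 9,152 = 110,160, so u = 9,152/110,160 = 8.31%.
After the first change, unemployed and labor force both fall by 3,115 → E = 101,008, U = 6,037, labor force = 107,045.
After the second change, employed and labor force both rise by 8,001; unemployed unchanged → E = 109,009, U = 6,037, labor force = 115,046.
New unemployment rate = 6,037 / 115,046 = 5.25%.
Change = 5.25% − 8.31% = −3.06 percentage points.

The unemployment rate changes by −3.06 percentage points.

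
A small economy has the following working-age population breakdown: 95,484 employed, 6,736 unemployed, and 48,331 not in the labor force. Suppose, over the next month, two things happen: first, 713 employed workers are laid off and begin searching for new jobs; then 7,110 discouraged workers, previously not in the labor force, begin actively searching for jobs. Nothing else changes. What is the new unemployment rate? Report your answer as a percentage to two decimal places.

Initially, labor force = 95,484 + 6,736 = 102,220, so u = 6,736/102,220 = 6.59%.
After the first change, employed falls and unemployed rises by 713; labor force unchanged → E = 94,771, U = 7,449, labor force = 102,220.
After the second change, unemployed and labor force both rise by 7,110 → E = 94,771, U = 14,559, labor force = 109,330.
New unemployment rate = 14,559 / 109,330 = 13.32%.

New unemployment rate ≈ 13.32%.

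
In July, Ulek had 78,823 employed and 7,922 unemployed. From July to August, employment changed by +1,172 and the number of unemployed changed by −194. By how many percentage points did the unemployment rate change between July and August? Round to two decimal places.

The unemployment rate changed by −0.32 percentage points.

July: labor force = 78,823 + 7,922 = 86,745; u = 7,922/86,745 = 9.13%.
August: labor force = 79,995 + 7,728 = 87,723; u = 7,728/87,723 = 8.81%.
Change = 8.81% − 9.13% = −0.32 pp.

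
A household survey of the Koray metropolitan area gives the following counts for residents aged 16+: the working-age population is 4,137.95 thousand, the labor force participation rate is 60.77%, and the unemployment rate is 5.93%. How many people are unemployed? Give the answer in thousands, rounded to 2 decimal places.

About 149.12 thousand are unemployed.

Labor force = 0.6077 × 4,137.95 = 2,514.63 thousand.
Unemployed = 0.0593 × 2,514.63 ≈ 149.12 thousand.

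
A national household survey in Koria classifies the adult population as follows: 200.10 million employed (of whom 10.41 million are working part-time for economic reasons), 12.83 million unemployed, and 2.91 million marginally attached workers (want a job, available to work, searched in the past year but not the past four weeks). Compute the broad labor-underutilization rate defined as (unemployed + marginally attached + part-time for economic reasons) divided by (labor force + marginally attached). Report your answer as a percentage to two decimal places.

Broad underutilization rate ≈ 12.12%.

Labor force = 200.10 + 12.83 = 212.93 million.
Numerator = 12.83 + 2.91 + 10.41 = 26.15 million.
Denominator = 212.93 + 2.91 = 215.84 million.
Broad rate = 26.15 / 215.84 = 12.12%.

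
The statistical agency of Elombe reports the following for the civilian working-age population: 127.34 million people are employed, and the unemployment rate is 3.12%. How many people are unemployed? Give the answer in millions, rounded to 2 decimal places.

Let U be the number unemployed. The labor force is E + U, and U/(E+U) = 0.0312.
So U = 0.0312 × 127.34 / (1 − 0.0312) = 3.9730 / 0.9688 ≈ 4.10 million.

About 4.10 million are unemployed.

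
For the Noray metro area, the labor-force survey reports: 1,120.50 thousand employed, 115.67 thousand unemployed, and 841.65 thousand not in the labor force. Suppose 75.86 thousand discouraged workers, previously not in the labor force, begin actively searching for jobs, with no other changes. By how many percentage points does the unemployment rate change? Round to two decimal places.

Initially, labor force = 1,120.50 + 115.67 = 1,236.17 thousand, so u = 115.67/1,236.17 = 9.36%.
After the change, unemployed and labor force both rise by 75.86 → E = 1,120.50, U = 191.53, labor force = 1,312.03 thousand.
New unemployment rate = 191.53 / 1,312.03 = 14.60%.
Change = 14.60% − 9.36% = +5.24 percentage points.

The unemployment rate changes by +5.24 percentage points.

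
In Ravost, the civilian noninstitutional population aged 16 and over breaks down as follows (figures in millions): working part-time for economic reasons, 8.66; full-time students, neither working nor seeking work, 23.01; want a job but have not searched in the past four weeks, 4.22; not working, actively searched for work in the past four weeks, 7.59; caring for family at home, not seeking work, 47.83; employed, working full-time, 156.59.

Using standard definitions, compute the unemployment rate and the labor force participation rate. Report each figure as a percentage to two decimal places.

Unemployment rate ≈ 4.39%; labor force participation rate ≈ 69.72%.

Employed = 8.66 + 156.59 = 165.25 million (anyone who worked, including part-time for economic reasons, counts as employed).
Unemployed = 7.59 million.
Labor force = 165.25 + 7.59 = 172.84 million.
Not in labor force = 23.01 + 4.22 + 47.83 = 75.06 million (those not working and not actively searching are outside the labor force — including those who want a job but have given up searching).
Civilian working-age population = 172.84 + 75.06 = 247.90 million.
Unemployment rate = 7.59 / 172.84 = 4.39%.
Labor force participation rate = 172.84 / 247.90 = 69.72%.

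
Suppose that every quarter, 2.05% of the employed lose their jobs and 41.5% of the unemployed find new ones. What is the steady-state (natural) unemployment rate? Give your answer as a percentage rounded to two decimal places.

Steady-state unemployment rate ≈ 4.71%.

At steady state the flows balance: s·E = f·U, so U/(E+U) = s/(s+f).
u* = 2.05 / (2.05 + 41.5) = 2.05 / 43.55 = 4.71%.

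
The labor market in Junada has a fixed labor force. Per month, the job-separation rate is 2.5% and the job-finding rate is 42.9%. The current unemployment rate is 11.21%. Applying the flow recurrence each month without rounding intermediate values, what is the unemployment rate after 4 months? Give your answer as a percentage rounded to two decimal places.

Unemployment rate after four months ≈ 6.01%.

With a fixed labor force, u_{t+1} = u_t + s·(1−u_t) − f·u_t = u_t·(1−s−f) + s.
Here 1−s−f = 0.546 and s = 0.025.
u_1 = 0.112100 × 0.546 + 0.025 = 0.086207.
u_2 = 0.086207 × 0.546 + 0.025 = 0.072069.
u_3 = 0.072069 × 0.546 + 0.025 = 0.064350.
u_4 = 0.064350 × 0.546 + 0.025 = 0.060135.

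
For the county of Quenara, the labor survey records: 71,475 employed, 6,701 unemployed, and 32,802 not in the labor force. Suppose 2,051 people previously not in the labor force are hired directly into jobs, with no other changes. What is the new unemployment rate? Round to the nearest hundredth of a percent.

Initially, labor force = 71,475 + 6,701 = 78,176, so u = 6,701/78,176 = 8.57%.
After the change, employed and labor force both rise by 2,051; unemployed unchanged → E = 73,526, U = 6,701, labor force = 80,227.
New unemployment rate = 6,701 / 80,227 = 8.35%.

New unemployment rate ≈ 8.35%.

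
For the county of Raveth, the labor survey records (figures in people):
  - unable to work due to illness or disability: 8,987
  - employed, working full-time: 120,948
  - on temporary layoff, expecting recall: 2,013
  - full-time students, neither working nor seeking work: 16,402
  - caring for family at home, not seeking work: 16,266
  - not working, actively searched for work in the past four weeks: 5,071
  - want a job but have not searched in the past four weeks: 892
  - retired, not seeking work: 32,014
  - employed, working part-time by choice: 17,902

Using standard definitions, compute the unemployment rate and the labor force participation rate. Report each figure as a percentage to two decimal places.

Employed = 120,948 + 17,902 = 138,850.
Unemployed = 2,013 + 5,071 = 7,084 (jobless and actively searching, or on temporary layoff).
Labor force = 138,850 + 7,084 = 145,934.
Not in labor force = 8,987 + 16,402 + 16,266 + 892 + 32,014 = 74,561 (those not working and not actively searching are outside the labor force — including those who want a job but have given up searching).
Civilian working-age population = 145,934 + 74,561 = 220,495.
Unemployment rate = 7,084 / 145,934 = 4.85%.
Labor force participation rate = 145,934 / 220,495 = 66.18%.

Unemployment rate ≈ 4.85%; labor force participation rate ≈ 66.18%.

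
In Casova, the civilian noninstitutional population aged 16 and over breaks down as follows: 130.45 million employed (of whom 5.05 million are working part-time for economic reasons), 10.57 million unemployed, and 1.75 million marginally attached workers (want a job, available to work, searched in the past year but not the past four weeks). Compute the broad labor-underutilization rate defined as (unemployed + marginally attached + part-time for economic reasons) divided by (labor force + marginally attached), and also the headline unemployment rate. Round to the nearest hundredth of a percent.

Labor force = 130.45 + 10.57 = 141.02 million.
Numerator = 10.57 + 1.75 + 5.05 = 17.37 million.
Denominator = 141.02 + 1.75 = 142.77 million.
Broad rate = 17.37 / 142.77 = 12.17%.
Headline unemployment rate = 10.57 / 141.02 = 7.50%.

Broad underutilization rate ≈ 12.17%; headline unemployment rate ≈ 7.50%.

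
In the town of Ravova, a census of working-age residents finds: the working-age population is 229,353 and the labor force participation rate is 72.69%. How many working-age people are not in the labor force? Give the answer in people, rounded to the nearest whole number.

About 62,636 are not in the labor force.

Share not in the labor force = 1 − 0.7269 = 0.2731.
Not in labor force = 0.2731 × 229,353 ≈ 62,636.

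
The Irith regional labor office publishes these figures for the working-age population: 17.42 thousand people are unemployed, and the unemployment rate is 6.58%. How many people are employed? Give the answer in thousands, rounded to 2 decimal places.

Labor force = U / u = 17.42 / 0.0658 ≈ 264.74 thousand.
Employed = labor force − unemployed = 264.74 − 17.42 = 247.32 thousand.

About 247.32 thousand are employed.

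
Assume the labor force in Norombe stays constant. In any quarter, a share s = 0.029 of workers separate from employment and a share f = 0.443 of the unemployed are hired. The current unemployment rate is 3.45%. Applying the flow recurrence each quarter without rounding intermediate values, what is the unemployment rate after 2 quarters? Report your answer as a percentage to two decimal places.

Unemployment rate after two quarters ≈ 5.39%.

With a fixed labor force, u_{t+1} = u_t + s·(1−u_t) − f·u_t = u_t·(1−s−f) + s.
Here 1−s−f = 0.528 and s = 0.029.
u_1 = 0.034500 × 0.528 + 0.029 = 0.047216.
u_2 = 0.047216 × 0.528 + 0.029 = 0.053930.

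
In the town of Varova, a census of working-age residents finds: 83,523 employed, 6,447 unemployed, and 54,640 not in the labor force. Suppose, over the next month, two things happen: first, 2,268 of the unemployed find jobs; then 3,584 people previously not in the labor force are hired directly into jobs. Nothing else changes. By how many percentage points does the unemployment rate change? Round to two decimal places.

Initially, labor force = 83,523 + 6,447 = 89,970, so u = 6,447/89,970 = 7.17%.
After the first change, unemployed falls and employed rises by 2,268; labor force unchanged → E = 85,791, U = 4,179, labor force = 89,970.
After the second change, employed and labor force both rise by 3,584; unemployed unchanged → E = 89,375, U = 4,179, labor force = 93,554.
New unemployment rate = 4,179 / 93,554 = 4.47%.
Change = 4.47% − 7.17% = −2.70 percentage points.

The unemployment rate changes by −2.70 percentage points.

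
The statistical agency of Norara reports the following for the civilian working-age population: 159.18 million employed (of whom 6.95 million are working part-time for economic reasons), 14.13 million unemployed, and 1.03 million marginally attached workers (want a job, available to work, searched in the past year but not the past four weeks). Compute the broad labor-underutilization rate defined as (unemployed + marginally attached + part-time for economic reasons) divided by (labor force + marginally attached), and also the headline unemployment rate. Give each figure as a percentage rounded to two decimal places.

Labor force = 159.18 + 14.13 = 173.31 million.
Numerator = 14.13 + 1.03 + 6.95 = 22.11 million.
Denominator = 173.31 + 1.03 = 174.34 million.
Broad rate = 22.11 / 174.34 = 12.68%.
Headline unemployment rate = 14.13 / 173.31 = 8.15%.

Broad underutilization rate ≈ 12.68%; headline unemployment rate ≈ 8.15%.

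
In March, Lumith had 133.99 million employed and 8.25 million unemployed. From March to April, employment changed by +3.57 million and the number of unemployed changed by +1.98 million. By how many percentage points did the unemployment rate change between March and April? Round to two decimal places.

March: labor force = 133.99 + 8.25 = 142.24; u = 8.25/142.24 = 5.80%.
April: labor force = 137.56 + 10.23 = 147.79; u = 10.23/147.79 = 6.92%.
Change = 6.92% − 5.80% = +1.12 pp.

The unemployment rate changed by +1.12 percentage points.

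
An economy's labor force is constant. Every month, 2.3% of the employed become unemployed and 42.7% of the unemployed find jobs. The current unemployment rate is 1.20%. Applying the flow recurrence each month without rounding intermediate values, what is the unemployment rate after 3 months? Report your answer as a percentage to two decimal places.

Unemployment rate after three months ≈ 4.46%.

With a fixed labor force, u_{t+1} = u_t + s·(1−u_t) − f·u_t = u_t·(1−s−f) + s.
Here 1−s−f = 0.550 and s = 0.023.
u_1 = 0.012000 × 0.550 + 0.023 = 0.029600.
u_2 = 0.029600 × 0.550 + 0.023 = 0.039280.
u_3 = 0.039280 × 0.550 + 0.023 = 0.044604.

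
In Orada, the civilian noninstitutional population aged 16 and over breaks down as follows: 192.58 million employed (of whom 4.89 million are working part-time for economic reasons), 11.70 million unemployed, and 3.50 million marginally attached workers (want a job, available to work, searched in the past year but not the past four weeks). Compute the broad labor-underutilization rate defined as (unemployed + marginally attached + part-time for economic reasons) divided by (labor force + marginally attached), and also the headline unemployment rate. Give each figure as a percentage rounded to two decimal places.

Labor force = 192.58 + 11.70 = 204.28 million.
Numerator = 11.70 + 3.50 + 4.89 = 20.09 million.
Denominator = 204.28 + 3.50 = 207.78 million.
Broad rate = 20.09 / 207.78 = 9.67%.
Headline unemployment rate = 11.70 / 204.28 = 5.73%.

Broad underutilization rate ≈ 9.67%; headline unemployment rate ≈ 5.73%.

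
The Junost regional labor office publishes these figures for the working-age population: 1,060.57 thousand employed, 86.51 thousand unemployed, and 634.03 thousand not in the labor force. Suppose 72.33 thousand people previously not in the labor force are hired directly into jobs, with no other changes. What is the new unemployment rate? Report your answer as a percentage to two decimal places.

New unemployment rate ≈ 7.09%.

Initially, labor force = 1,060.57 + 86.51 = 1,147.08 thousand, so u = 86.51/1,147.08 = 7.54%.
After the change, employed and labor force both rise by 72.33; unemployed unchanged → E = 1,132.90, U = 86.51, labor force = 1,219.41 thousand.
New unemployment rate = 86.51 / 1,219.41 = 7.09%.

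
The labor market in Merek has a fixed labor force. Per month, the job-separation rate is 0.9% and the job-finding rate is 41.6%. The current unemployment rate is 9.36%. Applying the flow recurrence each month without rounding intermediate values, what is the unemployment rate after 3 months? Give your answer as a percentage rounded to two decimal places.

Unemployment rate after three months ≈ 3.49%.

With a fixed labor force, u_{t+1} = u_t + s·(1−u_t) − f·u_t = u_t·(1−s−f) + s.
Here 1−s−f = 0.575 and s = 0.009.
u_1 = 0.093600 × 0.575 + 0.009 = 0.062820.
u_2 = 0.062820 × 0.575 + 0.009 = 0.045122.
u_3 = 0.045122 × 0.575 + 0.009 = 0.034945.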